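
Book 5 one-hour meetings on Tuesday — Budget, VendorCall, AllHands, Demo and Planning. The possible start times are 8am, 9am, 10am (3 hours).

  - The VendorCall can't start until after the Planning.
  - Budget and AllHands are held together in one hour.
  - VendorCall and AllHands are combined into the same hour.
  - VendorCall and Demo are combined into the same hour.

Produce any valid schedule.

Planning in 8am, Budget in 9am, VendorCall in 9am, Demo in 9am, AllHands in 9am

Checking: Planning(8am) before VendorCall(9am); VendorCall = AllHands = 9am; VendorCall = Demo = 9am; Budget = AllHands = 9am.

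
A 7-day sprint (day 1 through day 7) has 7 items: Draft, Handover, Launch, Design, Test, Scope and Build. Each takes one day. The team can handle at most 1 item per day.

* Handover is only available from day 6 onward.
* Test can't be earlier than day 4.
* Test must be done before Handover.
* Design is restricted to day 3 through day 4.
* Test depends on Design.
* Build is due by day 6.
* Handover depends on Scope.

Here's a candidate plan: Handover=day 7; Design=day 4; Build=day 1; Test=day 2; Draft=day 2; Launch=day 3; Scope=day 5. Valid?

Invalid. Test can't be earlier than day 4.

Build is due by day 6 — holds.
Design is restricted to day 3 through day 4 — holds.
Handover is only available from day 6 onward — holds.
Test must be done before Handover — holds.
The team can handle at most 1 item per day — violated.
Handover depends on Scope — holds.
Test can't be earlier than day 4 — violated.
Test depends on Design — violated.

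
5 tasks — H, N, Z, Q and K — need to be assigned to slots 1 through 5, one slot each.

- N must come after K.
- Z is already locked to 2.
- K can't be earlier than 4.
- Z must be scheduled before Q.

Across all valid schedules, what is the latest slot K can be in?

K is available from 4; downstream work caps K at 4.
K at 4 is achievable: N -> 5, Q -> 3, Z -> 2, H -> 1, K -> 4.

4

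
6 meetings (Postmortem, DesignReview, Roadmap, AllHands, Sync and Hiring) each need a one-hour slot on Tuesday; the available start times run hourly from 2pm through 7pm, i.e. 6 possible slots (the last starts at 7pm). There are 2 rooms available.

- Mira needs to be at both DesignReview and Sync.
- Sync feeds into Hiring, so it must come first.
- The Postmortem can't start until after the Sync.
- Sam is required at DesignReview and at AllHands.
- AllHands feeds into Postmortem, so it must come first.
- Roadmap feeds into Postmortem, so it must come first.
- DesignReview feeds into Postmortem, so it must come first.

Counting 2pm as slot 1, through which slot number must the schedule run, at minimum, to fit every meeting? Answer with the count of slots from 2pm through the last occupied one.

3 slots

The precedence chain requires at least 2 distinct slots.
With at most 2 per slot and 6 meetings, at least 3 slots are needed.
3 works (last occupied slot: 4pm): for example DesignReview -> 3pm, Sync -> 2pm, Hiring -> 4pm, Roadmap -> 3pm, AllHands -> 2pm, Postmortem -> 4pm.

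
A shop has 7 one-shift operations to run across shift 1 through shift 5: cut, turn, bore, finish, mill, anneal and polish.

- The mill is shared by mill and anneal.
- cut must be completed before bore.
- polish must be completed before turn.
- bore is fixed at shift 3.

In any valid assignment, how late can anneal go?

anneal at shift 5 is achievable: mill -> shift 1, cut -> shift 1, anneal -> shift 5, finish -> shift 1, turn -> shift 2, polish -> shift 1, bore -> shift 3.

shift 5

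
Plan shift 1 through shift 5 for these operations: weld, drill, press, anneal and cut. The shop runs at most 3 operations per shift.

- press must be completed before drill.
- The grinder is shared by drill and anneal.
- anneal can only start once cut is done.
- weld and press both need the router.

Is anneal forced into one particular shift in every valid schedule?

anneal can be shift 2 (e.g. weld in shift 2; anneal in shift 2; cut in shift 1; press in shift 1; drill in shift 3) or shift 3 (e.g. cut=shift 1; press=shift 1; weld=shift 2; anneal=shift 3; drill=shift 2).

No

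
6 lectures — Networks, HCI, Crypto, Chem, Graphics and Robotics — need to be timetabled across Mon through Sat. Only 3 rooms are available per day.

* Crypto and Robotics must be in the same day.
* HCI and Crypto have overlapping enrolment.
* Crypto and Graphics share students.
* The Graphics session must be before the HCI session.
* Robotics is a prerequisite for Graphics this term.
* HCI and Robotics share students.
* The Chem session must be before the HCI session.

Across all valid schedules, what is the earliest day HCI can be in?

Precedence pushes HCI to at least Wed.
HCI at Wed is achievable: HCI -> Wed, Chem -> Mon, Graphics -> Tue, Crypto -> Mon, Networks -> Tue, Robotics -> Mon.

Wed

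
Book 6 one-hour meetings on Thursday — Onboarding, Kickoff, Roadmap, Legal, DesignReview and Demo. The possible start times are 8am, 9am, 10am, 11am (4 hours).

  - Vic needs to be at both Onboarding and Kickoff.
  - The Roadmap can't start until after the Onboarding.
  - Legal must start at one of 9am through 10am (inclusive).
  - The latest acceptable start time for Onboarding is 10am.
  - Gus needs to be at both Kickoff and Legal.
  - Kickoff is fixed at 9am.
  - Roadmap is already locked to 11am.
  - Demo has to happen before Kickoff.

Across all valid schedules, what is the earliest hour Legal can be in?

10am

Legal is available from 9am; Legal's own window allows nothing later than 10am.
Legal at 10am is achievable: Roadmap in 11am, Legal in 10am, Demo in 8am, DesignReview in 8am, Onboarding in 8am, Kickoff in 9am.
Nothing earlier works — the conflict constraints rule out every hour before 10am.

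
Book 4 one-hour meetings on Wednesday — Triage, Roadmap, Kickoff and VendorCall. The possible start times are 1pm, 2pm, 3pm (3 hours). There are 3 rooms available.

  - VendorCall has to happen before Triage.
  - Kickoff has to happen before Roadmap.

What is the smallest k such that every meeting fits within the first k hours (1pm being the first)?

The precedence chain requires at least 2 distinct hours.
With at most 3 per hour and 4 meetings, at least 2 hours are needed.
2 works (last occupied hour: 2pm): for example VendorCall in 1pm, Roadmap in 2pm, Kickoff in 1pm, Triage in 2pm.

2 hours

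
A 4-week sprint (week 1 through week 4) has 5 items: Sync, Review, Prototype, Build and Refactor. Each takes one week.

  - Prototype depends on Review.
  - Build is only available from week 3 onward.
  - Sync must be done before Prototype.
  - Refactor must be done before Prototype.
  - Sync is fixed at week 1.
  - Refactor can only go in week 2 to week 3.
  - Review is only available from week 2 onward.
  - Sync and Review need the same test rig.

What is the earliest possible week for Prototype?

Precedence pushes Prototype to at least week 3.
Prototype at week 3 is achievable: Build in week 3, Prototype in week 3, Sync in week 1, Review in week 2, Refactor in week 2.

week 3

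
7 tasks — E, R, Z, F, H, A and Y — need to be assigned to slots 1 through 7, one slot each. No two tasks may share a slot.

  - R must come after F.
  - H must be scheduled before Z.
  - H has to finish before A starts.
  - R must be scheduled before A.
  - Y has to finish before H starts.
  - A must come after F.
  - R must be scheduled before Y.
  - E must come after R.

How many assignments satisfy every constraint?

10

Splitting on E: it can be 3 (2), 4 (2), 5 (2), 6 (2), 7 (2). Listing each branch's schedules as (R, Z, F, H, A, Y):
E=3: (2,6,1,5,7,4) (2,7,1,5,6,4) — 2.
E=4: (2,6,1,5,7,3) (2,7,1,5,6,3) — 2.
E=5: (2,6,1,4,7,3) (2,7,1,4,6,3) — 2.
E=6: (2,5,1,4,7,3) (2,7,1,4,5,3) — 2.
E=7: (2,5,1,4,6,3) (2,6,1,4,5,3) — 2.
Summing: 2 + 2 + 2 + 2 + 2 = 10.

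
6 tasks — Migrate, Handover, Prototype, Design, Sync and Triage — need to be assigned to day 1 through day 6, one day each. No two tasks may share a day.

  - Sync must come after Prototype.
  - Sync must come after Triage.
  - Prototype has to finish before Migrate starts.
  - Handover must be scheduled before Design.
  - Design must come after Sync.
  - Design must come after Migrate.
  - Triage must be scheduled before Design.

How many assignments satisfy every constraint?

25

Splitting on Migrate: it can be day 2 (3), day 3 (6), day 4 (8), day 5 (8). Listing each branch's schedules as (Handover, Prototype, Design, Sync, Triage) by day number:
Migrate=day 2: (3,1,6,5,4) (4,1,6,5,3) (5,1,6,4,3) — 3.
Migrate=day 3: (1,2,6,5,4) (2,1,6,5,4) (4,1,6,5,2) (4,2,6,5,1) (5,1,6,4,2) (5,2,6,4,1) — 6.
Migrate=day 4: (1,2,6,5,3) (1,3,6,5,2) (2,1,6,5,3) (2,3,6,5,1) (3,1,6,5,2) (3,2,6,5,1) (5,1,6,3,2) (5,2,6,3,1) — 8.
Migrate=day 5: (1,2,6,4,3) (1,3,6,4,2) (2,1,6,4,3) (2,3,6,4,1) (3,1,6,4,2) (3,2,6,4,1) (4,1,6,3,2) (4,2,6,3,1) — 8.
Summing: 3 + 6 + 8 + 8 = 25.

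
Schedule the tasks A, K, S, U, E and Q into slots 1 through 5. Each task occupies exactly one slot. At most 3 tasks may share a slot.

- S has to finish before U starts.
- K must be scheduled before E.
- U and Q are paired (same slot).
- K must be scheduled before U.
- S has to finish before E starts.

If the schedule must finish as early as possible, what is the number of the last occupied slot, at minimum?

The precedence chain requires at least 2 distinct slots.
With at most 3 per slot and 6 tasks, at least 2 slots are needed.
2 works (last occupied slot: 2): for example A in 1; U in 2; S in 1; Q in 2; E in 2; K in 1.

2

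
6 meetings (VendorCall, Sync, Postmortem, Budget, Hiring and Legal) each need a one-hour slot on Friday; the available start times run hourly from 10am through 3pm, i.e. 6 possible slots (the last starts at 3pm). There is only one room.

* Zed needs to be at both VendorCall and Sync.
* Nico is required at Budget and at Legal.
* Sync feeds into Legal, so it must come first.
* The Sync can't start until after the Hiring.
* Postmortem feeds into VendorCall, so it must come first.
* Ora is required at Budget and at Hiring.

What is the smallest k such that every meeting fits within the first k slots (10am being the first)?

6 slots

The precedence chain requires at least 3 distinct slots.
With at most 1 per slot and 6 meetings, at least 6 slots are needed.
6 works (last occupied slot: 3pm): for example Sync in 11am; VendorCall in 1pm; Legal in 2pm; Hiring in 10am; Budget in 3pm; Postmortem in 12pm.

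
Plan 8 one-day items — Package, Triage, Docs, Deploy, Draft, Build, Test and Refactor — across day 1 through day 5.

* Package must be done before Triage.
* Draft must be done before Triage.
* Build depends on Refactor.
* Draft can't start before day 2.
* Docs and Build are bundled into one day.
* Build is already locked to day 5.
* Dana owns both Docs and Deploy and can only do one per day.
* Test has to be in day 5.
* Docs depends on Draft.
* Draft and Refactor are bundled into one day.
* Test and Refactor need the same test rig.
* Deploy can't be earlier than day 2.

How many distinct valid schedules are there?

60

Splitting on Package: it can be day 1 (18), day 2 (18), day 3 (15), day 4 (9). Listing each branch's schedules as (Triage, Docs, Deploy, Draft, Build, Test, Refactor) by day number:
Package=day 1: (3,5,2,2,5,5,2) (3,5,3,2,5,5,2) (3,5,4,2,5,5,2) (4,5,2,2,5,5,2) (4,5,2,3,5,5,3) (4,5,3,2,5,5,2) (4,5,3,3,5,5,3) (4,5,4,2,5,5,2) (4,5,4,3,5,5,3) (5,5,2,2,5,5,2) (5,5,2,3,5,5,3) (5,5,2,4,5,5,4) (5,5,3,2,5,5,2) (5,5,3,3,5,5,3) (5,5,3,4,5,5,4) (5,5,4,2,5,5,2) (5,5,4,3,5,5,3) (5,5,4,4,5,5,4) — 18.
Package=day 2: (3,5,2,2,5,5,2) (3,5,3,2,5,5,2) (3,5,4,2,5,5,2) (4,5,2,2,5,5,2) (4,5,2,3,5,5,3) (4,5,3,2,5,5,2) (4,5,3,3,5,5,3) (4,5,4,2,5,5,2) (4,5,4,3,5,5,3) (5,5,2,2,5,5,2) (5,5,2,3,5,5,3) (5,5,2,4,5,5,4) (5,5,3,2,5,5,2) (5,5,3,3,5,5,3) (5,5,3,4,5,5,4) (5,5,4,2,5,5,2) (5,5,4,3,5,5,3) (5,5,4,4,5,5,4) — 18.
Package=day 3: (4,5,2,2,5,5,2) (4,5,2,3,5,5,3) (4,5,3,2,5,5,2) (4,5,3,3,5,5,3) (4,5,4,2,5,5,2) (4,5,4,3,5,5,3) (5,5,2,2,5,5,2) (5,5,2,3,5,5,3) (5,5,2,4,5,5,4) (5,5,3,2,5,5,2) (5,5,3,3,5,5,3) (5,5,3,4,5,5,4) (5,5,4,2,5,5,2) (5,5,4,3,5,5,3) (5,5,4,4,5,5,4) — 15.
Package=day 4: (5,5,2,2,5,5,2) (5,5,2,3,5,5,3) (5,5,2,4,5,5,4) (5,5,3,2,5,5,2) (5,5,3,3,5,5,3) (5,5,3,4,5,5,4) (5,5,4,2,5,5,2) (5,5,4,3,5,5,3) (5,5,4,4,5,5,4) — 9.
Summing: 18 + 18 + 15 + 9 = 60.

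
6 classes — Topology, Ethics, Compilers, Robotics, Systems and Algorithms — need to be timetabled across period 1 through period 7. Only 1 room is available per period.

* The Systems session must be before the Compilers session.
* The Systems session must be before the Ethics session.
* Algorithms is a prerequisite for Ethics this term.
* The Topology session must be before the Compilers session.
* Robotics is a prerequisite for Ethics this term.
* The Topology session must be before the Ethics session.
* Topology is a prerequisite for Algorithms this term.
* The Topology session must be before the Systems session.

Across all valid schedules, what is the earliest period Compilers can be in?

Precedence pushes Compilers to at least period 3.
Compilers at period 3 is achievable: Systems=period 2, Robotics=period 5, Ethics=period 6, Algorithms=period 4, Topology=period 1, Compilers=period 3.

period 3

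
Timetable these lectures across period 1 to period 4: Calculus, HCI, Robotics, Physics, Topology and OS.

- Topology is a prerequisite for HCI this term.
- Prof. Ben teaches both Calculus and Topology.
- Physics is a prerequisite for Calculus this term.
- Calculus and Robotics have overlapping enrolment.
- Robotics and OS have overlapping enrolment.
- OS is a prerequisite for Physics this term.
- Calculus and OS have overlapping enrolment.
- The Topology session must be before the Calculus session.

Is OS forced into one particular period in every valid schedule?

No

OS can be period 1 (e.g. HCI=period 2, Calculus=period 3, Robotics=period 2, Physics=period 2, Topology=period 1, OS=period 1) or period 2 (e.g. HCI in period 2; Robotics in period 1; Physics in period 3; Topology in period 1; OS in period 2; Calculus in period 4).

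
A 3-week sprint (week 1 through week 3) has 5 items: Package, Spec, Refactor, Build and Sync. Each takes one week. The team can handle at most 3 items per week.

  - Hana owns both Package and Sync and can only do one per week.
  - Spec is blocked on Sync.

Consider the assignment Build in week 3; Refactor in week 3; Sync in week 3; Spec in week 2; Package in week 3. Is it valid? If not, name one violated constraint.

The team can handle at most 3 items per week — violated.
Hana owns both Package and Sync and can only do one per week — violated.
Spec is blocked on Sync — violated.

No — it violates: The team can handle at most 3 items per week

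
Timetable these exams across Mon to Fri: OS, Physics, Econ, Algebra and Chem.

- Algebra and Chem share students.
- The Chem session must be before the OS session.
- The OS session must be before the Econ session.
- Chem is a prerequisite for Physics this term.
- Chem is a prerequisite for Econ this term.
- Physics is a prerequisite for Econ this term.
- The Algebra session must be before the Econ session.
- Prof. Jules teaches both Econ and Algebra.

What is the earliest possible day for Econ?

Precedence pushes Econ to at least Wed.
Econ at Wed is achievable: OS=Tue, Algebra=Tue, Chem=Mon, Econ=Wed, Physics=Tue.

Wed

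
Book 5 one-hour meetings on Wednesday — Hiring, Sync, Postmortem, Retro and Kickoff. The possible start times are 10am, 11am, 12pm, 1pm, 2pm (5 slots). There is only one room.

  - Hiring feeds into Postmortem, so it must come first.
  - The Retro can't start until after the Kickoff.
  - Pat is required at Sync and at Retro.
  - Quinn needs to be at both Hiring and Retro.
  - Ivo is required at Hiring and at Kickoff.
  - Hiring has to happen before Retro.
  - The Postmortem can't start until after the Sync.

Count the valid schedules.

Splitting on Hiring: it can be 10am (6), 11am (6), 12pm (4). Listing each branch's schedules as (Sync, Postmortem, Retro, Kickoff):
Hiring=10am: (11am,12pm,2pm,1pm) (11am,1pm,2pm,12pm) (11am,2pm,1pm,12pm) (12pm,1pm,2pm,11am) (12pm,2pm,1pm,11am) (1pm,2pm,12pm,11am) — 6.
Hiring=11am: (10am,12pm,2pm,1pm) (10am,1pm,2pm,12pm) (10am,2pm,1pm,12pm) (12pm,1pm,2pm,10am) (12pm,2pm,1pm,10am) (1pm,2pm,12pm,10am) — 6.
Hiring=12pm: (10am,1pm,2pm,11am) (10am,2pm,1pm,11am) (11am,1pm,2pm,10am) (11am,2pm,1pm,10am) — 4.
Summing: 6 + 6 + 4 = 16.

16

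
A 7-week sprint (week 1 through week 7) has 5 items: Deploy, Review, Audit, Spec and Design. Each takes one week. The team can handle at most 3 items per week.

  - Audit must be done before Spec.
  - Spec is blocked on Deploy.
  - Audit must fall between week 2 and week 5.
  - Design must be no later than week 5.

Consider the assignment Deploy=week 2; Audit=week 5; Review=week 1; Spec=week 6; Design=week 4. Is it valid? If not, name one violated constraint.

Audit must fall between week 2 and week 5 — holds.
Design must be no later than week 5 — holds.
Audit must be done before Spec — holds.
The team can handle at most 3 items per week — holds.
Spec is blocked on Deploy — holds.

Valid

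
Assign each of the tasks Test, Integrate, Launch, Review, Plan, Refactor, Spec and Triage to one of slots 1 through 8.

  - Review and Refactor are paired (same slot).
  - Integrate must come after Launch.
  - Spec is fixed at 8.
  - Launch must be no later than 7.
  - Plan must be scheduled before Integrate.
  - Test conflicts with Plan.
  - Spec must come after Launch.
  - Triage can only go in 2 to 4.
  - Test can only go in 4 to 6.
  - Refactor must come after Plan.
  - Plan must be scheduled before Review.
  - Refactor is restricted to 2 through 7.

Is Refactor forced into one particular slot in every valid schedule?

Refactor can be 2 (e.g. Launch in 1; Test in 4; Plan in 1; Review in 2; Triage in 2; Refactor in 2; Spec in 8; Integrate in 2) or 3 (e.g. Review -> 3; Triage -> 2; Plan -> 1; Refactor -> 3; Launch -> 1; Spec -> 8; Integrate -> 2; Test -> 4).

No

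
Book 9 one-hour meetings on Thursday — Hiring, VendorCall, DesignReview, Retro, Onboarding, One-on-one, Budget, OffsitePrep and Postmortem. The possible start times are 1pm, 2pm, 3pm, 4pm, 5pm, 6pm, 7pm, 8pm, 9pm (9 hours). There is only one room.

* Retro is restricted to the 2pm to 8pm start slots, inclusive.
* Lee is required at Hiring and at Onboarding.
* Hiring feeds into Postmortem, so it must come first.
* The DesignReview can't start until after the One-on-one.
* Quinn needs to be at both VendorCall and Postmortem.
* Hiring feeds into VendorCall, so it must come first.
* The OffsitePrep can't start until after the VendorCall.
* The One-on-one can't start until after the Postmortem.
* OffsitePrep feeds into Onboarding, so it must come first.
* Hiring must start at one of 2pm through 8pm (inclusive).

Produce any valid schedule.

Retro=3pm, Hiring=2pm, One-on-one=6pm, Budget=1pm, OffsitePrep=7pm, Onboarding=9pm, Postmortem=5pm, DesignReview=8pm, VendorCall=4pm

Checking: VendorCall(4pm) before OffsitePrep(7pm); OffsitePrep(7pm) before Onboarding(9pm); Postmortem(5pm) before One-on-one(6pm); Hiring(2pm) before VendorCall(4pm); One-on-one(6pm) before DesignReview(8pm); Hiring(2pm) before Postmortem(5pm); Hiring(2pm) != Onboarding(9pm); VendorCall(4pm) != Postmortem(5pm); Retro=3pm in [2pm,8pm]; Hiring=2pm in [2pm,8pm]; max 1 per hour (cap 1).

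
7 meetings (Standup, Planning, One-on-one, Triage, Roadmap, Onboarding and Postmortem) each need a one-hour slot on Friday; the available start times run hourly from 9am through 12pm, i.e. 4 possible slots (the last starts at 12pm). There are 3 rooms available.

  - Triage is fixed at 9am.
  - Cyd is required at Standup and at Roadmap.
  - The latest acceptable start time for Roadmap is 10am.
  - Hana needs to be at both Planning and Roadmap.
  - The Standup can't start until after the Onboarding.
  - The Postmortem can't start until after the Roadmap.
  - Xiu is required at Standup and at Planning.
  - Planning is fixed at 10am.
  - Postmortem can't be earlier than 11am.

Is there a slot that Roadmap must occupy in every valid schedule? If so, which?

9am

Roadmap's window is 9am–10am.
Planning is fixed at 10am, and Roadmap can't share a slot with Planning.
So Roadmap must be 9am.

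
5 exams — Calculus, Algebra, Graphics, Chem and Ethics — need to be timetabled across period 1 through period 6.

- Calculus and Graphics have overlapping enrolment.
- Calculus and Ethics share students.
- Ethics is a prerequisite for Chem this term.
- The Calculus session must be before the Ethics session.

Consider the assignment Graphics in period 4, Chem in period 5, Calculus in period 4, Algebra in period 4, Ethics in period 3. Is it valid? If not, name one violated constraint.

The Calculus session must be before the Ethics session — violated.
Ethics is a prerequisite for Chem this term — holds.
Calculus and Graphics have overlapping enrolment — violated.
Calculus and Ethics share students — holds.

Invalid. The Calculus session must be before the Ethics session.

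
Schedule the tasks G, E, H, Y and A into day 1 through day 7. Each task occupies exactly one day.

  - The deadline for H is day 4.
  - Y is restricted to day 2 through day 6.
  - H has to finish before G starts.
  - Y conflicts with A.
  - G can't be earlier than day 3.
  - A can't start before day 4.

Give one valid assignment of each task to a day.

E -> day 1; G -> day 3; H -> day 1; A -> day 4; Y -> day 2

Checking: H(day 1) before G(day 3); Y(day 2) != A(day 4); H=day 1 in [day 1,day 4]; G=day 3 in [day 3,day 7]; A=day 4 in [day 4,day 7]; Y=day 2 in [day 2,day 6].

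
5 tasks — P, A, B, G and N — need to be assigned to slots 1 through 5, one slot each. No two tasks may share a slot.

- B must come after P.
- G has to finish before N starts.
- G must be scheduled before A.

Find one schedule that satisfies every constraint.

A in 3; N in 5; P in 2; B in 4; G in 1

Checking: G(1) before N(5); G(1) before A(3); P(2) before B(4); max 1 per slot (cap 1).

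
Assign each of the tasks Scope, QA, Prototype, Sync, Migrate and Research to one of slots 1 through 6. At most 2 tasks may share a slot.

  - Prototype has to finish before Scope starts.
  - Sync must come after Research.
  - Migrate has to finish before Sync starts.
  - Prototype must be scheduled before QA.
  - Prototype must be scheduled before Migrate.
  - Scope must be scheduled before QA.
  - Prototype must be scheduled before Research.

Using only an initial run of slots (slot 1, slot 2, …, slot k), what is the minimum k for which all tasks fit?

The precedence chain requires at least 3 distinct slots.
With at most 2 per slot and 6 tasks, at least 3 slots are needed.
Could 3 slots be enough, i.e. nothing placed later than 3? No: Research must come after Prototype (at 1 or later) → {2, 3}; Prototype must come before Research (at 3 or earlier) → {1, 2}; Migrate must come after Prototype (at 1 or later) → {2, 3}; Sync must come after Migrate (at 2 or later) → {3}; Migrate must come before Sync (at 3 or earlier) → {2}; Scope must come after Prototype (at 1 or later) → {2, 3}; QA must come after Prototype (at 1 or later) → {2, 3}; Research must come before Sync (at 3 or earlier) → {2}; QA must come after Scope (at 2 or later) → {3}; Scope must come before QA (at 3 or earlier) → {2}; that puts Scope, Migrate and Research all in 2 — more than 2 per slot.
So 3 slots is not enough.
4 works (last occupied slot: 4): for example Scope -> 2; QA -> 3; Research -> 3; Migrate -> 2; Sync -> 4; Prototype -> 1.

4 slots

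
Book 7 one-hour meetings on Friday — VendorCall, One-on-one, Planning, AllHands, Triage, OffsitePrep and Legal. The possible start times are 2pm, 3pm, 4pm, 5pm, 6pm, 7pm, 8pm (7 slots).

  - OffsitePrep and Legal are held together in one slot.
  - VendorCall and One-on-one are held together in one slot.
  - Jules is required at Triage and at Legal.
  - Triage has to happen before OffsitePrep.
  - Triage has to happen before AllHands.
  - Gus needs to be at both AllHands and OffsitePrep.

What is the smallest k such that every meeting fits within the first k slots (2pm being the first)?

3

The precedence chain requires at least 2 distinct slots.
Could 2 slots be enough, i.e. nothing placed later than 3pm? No: AllHands must come after Triage (at 2pm or later) → {3pm}; Triage must come before AllHands (at 3pm or earlier) → {2pm}; OffsitePrep must come after Triage (at 2pm or later) → {3pm}; OffsitePrep can't share with AllHands (3pm) → nothing is left.
So 2 slots is not enough.
3 works (last occupied slot: 4pm): for example AllHands=3pm; OffsitePrep=4pm; VendorCall=2pm; Triage=2pm; Legal=4pm; Planning=2pm; One-on-one=2pm.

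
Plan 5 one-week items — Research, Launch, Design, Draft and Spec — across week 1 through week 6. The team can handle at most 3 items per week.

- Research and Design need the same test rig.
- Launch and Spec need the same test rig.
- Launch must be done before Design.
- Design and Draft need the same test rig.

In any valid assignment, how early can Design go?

Precedence pushes Design to at least week 2.
Design at week 2 is achievable: Research=week 1; Design=week 2; Launch=week 1; Spec=week 2; Draft=week 1.

week 2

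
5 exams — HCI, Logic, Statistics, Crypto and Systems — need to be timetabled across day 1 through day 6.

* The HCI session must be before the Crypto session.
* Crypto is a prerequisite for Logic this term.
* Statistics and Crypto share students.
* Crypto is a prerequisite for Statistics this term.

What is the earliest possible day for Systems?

day 1

Systems at day 1 is achievable: Systems=day 1, Logic=day 3, Crypto=day 2, Statistics=day 3, HCI=day 1.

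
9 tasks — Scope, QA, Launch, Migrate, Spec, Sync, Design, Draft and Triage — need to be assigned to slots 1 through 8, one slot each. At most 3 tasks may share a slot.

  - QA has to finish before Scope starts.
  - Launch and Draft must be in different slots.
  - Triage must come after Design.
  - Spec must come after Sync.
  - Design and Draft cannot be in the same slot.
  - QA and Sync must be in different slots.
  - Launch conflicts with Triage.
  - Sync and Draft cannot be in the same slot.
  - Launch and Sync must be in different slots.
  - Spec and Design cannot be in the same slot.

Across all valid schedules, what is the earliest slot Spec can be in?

2

Precedence pushes Spec to at least 2.
Spec at 2 is achievable: Scope in 3, QA in 2, Design in 1, Triage in 2, Sync in 1, Spec in 2, Draft in 4, Migrate in 1, Launch in 3.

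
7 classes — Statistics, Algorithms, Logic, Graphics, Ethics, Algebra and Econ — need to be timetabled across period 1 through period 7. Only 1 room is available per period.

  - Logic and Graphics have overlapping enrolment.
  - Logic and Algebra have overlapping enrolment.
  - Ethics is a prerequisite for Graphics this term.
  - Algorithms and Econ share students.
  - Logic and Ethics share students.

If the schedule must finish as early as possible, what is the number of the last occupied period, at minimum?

The precedence chain requires at least 2 distinct periods.
With at most 1 per period and 7 classes, at least 7 periods are needed.
7 works (last occupied period: period 7): for example Graphics in period 2, Logic in period 5, Algebra in period 6, Ethics in period 1, Algorithms in period 4, Econ in period 7, Statistics in period 3.

period 7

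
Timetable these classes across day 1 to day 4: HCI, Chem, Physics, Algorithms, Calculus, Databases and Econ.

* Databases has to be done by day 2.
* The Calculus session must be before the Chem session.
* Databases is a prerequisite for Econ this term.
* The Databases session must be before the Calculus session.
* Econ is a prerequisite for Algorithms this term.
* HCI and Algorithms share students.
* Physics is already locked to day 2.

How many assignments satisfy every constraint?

30

Splitting on HCI: it can be day 1 (10), day 2 (10), day 3 (7), day 4 (3). Listing each branch's schedules as (Chem, Physics, Algorithms, Calculus, Databases, Econ) by day number:
HCI=day 1: (3,2,3,2,1,2) (3,2,4,2,1,2) (3,2,4,2,1,3) (4,2,3,2,1,2) (4,2,3,3,1,2) (4,2,4,2,1,2) (4,2,4,2,1,3) (4,2,4,3,1,2) (4,2,4,3,1,3) (4,2,4,3,2,3) — 10.
HCI=day 2: (3,2,3,2,1,2) (3,2,4,2,1,2) (3,2,4,2,1,3) (4,2,3,2,1,2) (4,2,3,3,1,2) (4,2,4,2,1,2) (4,2,4,2,1,3) (4,2,4,3,1,2) (4,2,4,3,1,3) (4,2,4,3,2,3) — 10.
HCI=day 3: (3,2,4,2,1,2) (3,2,4,2,1,3) (4,2,4,2,1,2) (4,2,4,2,1,3) (4,2,4,3,1,2) (4,2,4,3,1,3) (4,2,4,3,2,3) — 7.
HCI=day 4: (3,2,3,2,1,2) (4,2,3,2,1,2) (4,2,3,3,1,2) — 3.
Summing: 10 + 10 + 7 + 3 = 30.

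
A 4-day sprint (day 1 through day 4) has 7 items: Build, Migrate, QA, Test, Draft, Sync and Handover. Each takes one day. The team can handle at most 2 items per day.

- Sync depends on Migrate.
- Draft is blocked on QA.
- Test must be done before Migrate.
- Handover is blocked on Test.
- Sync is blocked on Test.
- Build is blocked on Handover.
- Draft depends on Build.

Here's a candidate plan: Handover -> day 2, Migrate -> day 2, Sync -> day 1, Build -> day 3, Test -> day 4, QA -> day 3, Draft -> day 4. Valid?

No — it violates: Sync is blocked on Test

Sync depends on Migrate — violated.
Sync is blocked on Test — violated.
Handover is blocked on Test — violated.
Draft depends on Build — holds.
The team can handle at most 2 items per day — holds.
Test must be done before Migrate — violated.
Build is blocked on Handover — holds.
Draft is blocked on QA — holds.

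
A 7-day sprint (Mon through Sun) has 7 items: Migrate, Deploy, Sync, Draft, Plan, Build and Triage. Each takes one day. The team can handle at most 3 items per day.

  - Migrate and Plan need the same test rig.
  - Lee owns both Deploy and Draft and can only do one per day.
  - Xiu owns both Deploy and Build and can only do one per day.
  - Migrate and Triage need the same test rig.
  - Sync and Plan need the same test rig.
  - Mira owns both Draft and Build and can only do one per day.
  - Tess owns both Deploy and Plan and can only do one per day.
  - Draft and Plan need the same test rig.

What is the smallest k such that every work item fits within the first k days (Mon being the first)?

With at most 3 per day and 7 work items, at least 3 days are needed.
3 works (last occupied day: Wed): for example Triage in Tue, Migrate in Mon, Draft in Tue, Sync in Mon, Plan in Wed, Deploy in Mon, Build in Wed.

3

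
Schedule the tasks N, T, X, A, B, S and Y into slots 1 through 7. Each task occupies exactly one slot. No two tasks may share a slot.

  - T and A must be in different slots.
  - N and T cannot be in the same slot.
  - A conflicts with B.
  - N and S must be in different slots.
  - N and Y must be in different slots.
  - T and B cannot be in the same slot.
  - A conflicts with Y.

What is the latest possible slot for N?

N at 7 is achievable: N -> 7; Y -> 6; X -> 2; A -> 3; B -> 4; S -> 5; T -> 1.

7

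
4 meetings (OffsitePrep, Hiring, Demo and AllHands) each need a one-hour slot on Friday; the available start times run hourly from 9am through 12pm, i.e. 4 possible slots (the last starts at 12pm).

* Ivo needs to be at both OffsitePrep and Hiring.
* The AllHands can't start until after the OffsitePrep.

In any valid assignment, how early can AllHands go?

Precedence pushes AllHands to at least 10am.
AllHands at 10am is achievable: AllHands=10am; Hiring=10am; OffsitePrep=9am; Demo=9am.

10am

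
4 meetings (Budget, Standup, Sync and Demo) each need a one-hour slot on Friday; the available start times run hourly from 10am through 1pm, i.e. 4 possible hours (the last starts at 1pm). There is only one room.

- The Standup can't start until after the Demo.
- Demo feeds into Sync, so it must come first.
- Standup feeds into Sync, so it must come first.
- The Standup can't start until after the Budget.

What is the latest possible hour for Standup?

12pm

Precedence pushes Standup to at least 11am; downstream work caps Standup at 12pm.
Standup at 12pm is achievable: Sync -> 1pm; Demo -> 10am; Budget -> 11am; Standup -> 12pm.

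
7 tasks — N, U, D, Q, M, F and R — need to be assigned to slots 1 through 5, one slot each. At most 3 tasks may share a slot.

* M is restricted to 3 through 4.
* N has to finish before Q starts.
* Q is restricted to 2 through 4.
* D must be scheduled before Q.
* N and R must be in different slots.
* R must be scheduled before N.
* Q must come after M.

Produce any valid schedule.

Q in 4; F in 2; N in 2; R in 1; U in 1; M in 3; D in 1

Checking: M(3) before Q(4); N(2) before Q(4); D(1) before Q(4); R(1) before N(2); N(2) != R(1); Q=4 in [2,4]; M=3 in [3,4]; max 3 per slot (cap 3).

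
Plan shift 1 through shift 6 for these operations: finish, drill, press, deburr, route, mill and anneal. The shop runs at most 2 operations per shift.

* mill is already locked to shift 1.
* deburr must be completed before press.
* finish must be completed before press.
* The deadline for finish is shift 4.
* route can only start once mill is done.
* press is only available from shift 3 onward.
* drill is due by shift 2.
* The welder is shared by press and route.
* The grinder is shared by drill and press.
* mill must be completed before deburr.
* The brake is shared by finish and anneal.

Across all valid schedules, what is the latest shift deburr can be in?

Precedence pushes deburr to at least shift 2; downstream work caps deburr at shift 5.
deburr at shift 5 is achievable: mill -> shift 1, anneal -> shift 3, deburr -> shift 5, finish -> shift 2, press -> shift 6, drill -> shift 1, route -> shift 2.

shift 5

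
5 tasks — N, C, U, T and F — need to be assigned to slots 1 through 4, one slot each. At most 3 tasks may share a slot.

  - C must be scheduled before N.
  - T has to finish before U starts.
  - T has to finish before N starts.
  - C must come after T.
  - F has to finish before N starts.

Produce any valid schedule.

F in 1; N in 3; C in 2; U in 2; T in 1

Checking: T(1) before C(2); C(2) before N(3); F(1) before N(3); T(1) before N(3); T(1) before U(2); max 2 per slot (cap 3).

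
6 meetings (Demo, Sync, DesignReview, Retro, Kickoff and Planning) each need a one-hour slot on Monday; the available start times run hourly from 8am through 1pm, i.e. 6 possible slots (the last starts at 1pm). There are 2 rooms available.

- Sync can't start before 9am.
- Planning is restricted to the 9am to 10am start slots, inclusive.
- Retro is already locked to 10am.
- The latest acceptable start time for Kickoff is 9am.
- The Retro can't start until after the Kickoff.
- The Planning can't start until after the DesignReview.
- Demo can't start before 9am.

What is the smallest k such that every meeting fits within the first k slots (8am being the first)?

The precedence chain requires at least 2 distinct slots.
With at most 2 per slot and 6 meetings, at least 3 slots are needed.
Retro can't be placed before 10am — that is slot 3 counting from 8am — so the schedule must run through at least 3 slots.
3 works (last occupied slot: 10am): for example Retro in 10am; Planning in 9am; Kickoff in 8am; DesignReview in 8am; Sync in 10am; Demo in 9am.

3 slots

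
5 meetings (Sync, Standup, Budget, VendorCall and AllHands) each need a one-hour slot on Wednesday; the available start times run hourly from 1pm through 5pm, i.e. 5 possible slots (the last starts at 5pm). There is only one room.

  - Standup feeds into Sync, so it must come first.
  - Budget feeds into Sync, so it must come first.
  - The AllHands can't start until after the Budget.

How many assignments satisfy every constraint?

25

Splitting on Sync: it can be 3pm (4), 4pm (9), 5pm (12). Listing each branch's schedules as (Standup, Budget, VendorCall, AllHands):
Sync=3pm: (1pm,2pm,4pm,5pm) (1pm,2pm,5pm,4pm) (2pm,1pm,4pm,5pm) (2pm,1pm,5pm,4pm) — 4.
Sync=4pm: (1pm,2pm,3pm,5pm) (1pm,2pm,5pm,3pm) (1pm,3pm,2pm,5pm) (2pm,1pm,3pm,5pm) (2pm,1pm,5pm,3pm) (2pm,3pm,1pm,5pm) (3pm,1pm,2pm,5pm) (3pm,1pm,5pm,2pm) (3pm,2pm,1pm,5pm) — 9.
Sync=5pm: (1pm,2pm,3pm,4pm) (1pm,2pm,4pm,3pm) (1pm,3pm,2pm,4pm) (2pm,1pm,3pm,4pm) (2pm,1pm,4pm,3pm) (2pm,3pm,1pm,4pm) (3pm,1pm,2pm,4pm) (3pm,1pm,4pm,2pm) (3pm,2pm,1pm,4pm) (4pm,1pm,2pm,3pm) (4pm,1pm,3pm,2pm) (4pm,2pm,1pm,3pm) — 12.
Summing: 4 + 9 + 12 = 25.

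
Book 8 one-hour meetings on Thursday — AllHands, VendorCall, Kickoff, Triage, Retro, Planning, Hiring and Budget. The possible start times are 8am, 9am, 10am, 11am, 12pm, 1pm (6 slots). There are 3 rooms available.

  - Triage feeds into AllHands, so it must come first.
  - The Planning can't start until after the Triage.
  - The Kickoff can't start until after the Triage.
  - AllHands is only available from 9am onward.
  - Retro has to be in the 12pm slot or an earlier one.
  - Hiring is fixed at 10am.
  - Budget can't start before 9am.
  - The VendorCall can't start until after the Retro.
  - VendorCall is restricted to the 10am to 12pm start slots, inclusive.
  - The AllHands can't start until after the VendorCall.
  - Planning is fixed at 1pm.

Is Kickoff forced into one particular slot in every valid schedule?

No

Kickoff can be 9am (e.g. VendorCall -> 10am; Hiring -> 10am; Planning -> 1pm; AllHands -> 11am; Retro -> 8am; Budget -> 9am; Kickoff -> 9am; Triage -> 8am) or 10am (e.g. Hiring=10am, Planning=1pm, Kickoff=10am, AllHands=11am, Retro=8am, Budget=9am, Triage=8am, VendorCall=10am).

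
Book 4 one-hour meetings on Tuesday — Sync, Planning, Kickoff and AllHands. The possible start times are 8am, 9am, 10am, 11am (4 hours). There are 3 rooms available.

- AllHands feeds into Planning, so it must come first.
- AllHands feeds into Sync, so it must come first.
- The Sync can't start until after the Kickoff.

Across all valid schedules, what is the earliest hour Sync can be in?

9am

Precedence pushes Sync to at least 9am.
Sync at 9am is achievable: Sync -> 9am; Kickoff -> 8am; AllHands -> 8am; Planning -> 9am.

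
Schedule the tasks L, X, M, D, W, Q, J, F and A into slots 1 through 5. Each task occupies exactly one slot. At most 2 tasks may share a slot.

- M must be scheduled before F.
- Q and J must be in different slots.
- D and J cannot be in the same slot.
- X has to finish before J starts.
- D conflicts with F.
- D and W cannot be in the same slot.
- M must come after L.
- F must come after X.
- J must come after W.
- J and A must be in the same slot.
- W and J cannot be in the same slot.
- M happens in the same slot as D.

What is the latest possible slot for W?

4

Downstream work caps W at 4.
W at 4 is achievable: F=3; M=2; X=1; W=4; L=1; J=5; A=5; Q=3; D=2.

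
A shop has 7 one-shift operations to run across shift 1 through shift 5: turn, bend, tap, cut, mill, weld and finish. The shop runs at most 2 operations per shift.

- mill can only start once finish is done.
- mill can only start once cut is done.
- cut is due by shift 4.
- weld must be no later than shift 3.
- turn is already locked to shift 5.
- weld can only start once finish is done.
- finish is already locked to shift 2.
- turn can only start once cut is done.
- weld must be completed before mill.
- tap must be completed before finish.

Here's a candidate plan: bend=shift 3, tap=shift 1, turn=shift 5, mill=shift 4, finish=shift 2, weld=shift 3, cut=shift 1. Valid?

weld must be completed before mill — holds.
mill can only start once cut is done — holds.
tap must be completed before finish — holds.
turn can only start once cut is done — holds.
finish is already locked to shift 2 — holds.
turn is already locked to shift 5 — holds.
weld must be no later than shift 3 — holds.
weld can only start once finish is done — holds.
The shop runs at most 2 operations per shift — holds.
cut is due by shift 4 — holds.
mill can only start once finish is done — holds.

Yes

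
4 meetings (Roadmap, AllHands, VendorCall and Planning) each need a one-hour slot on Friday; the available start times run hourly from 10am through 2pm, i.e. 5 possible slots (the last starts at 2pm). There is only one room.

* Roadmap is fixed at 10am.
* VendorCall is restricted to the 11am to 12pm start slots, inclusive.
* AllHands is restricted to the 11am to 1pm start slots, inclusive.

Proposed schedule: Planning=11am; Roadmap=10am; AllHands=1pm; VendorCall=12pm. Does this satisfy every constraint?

VendorCall is restricted to the 11am to 12pm start slots, inclusive — holds.
AllHands is restricted to the 11am to 1pm start slots, inclusive — holds.
There is only one room — holds.
Roadmap is fixed at 10am — holds.

Valid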